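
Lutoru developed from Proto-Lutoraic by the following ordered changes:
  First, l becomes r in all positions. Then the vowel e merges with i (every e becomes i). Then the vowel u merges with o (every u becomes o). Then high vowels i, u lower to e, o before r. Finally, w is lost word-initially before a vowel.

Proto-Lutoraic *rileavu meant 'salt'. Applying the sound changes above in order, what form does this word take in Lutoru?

Lutoru: *rileavu > rireavu > ririavu > ririavo > reriavo  (by unconditioned shift, vowel merger, vowel merger, pre-rhotic lowering)

reriavo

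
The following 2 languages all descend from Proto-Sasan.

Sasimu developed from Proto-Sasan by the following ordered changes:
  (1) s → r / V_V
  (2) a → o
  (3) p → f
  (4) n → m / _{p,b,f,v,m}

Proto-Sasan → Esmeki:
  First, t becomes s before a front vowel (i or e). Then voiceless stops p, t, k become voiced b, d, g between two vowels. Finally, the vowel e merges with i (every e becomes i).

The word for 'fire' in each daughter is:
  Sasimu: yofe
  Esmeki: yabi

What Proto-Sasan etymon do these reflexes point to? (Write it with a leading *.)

Position 3: Sasimu has f, Esmeki has b. Taking the neighbouring segments as reconstructed: Sasimu f could go back to *p or *f; Esmeki b could go back to *p or *b — the one source consistent with every daughter is *p.
Position 2: Sasimu has o, Esmeki has a. Esmeki preserves a here (none of its changes turn any other segment into a), so the proto-segment is *a.
Position 4: Sasimu has e, Esmeki has i. Sasimu preserves e here (none of its changes turn any other segment into e), so the proto-segment is *e.
The remaining positions agree across the daughters. Check the candidate against every language:
Sasimu: *yape > yope > yofe  (by vowel merger, unconditioned shift)
Esmeki: start from *yape.
  rule 1: no change — yape
  rule 2 (intervocalic voicing): yape → yabe
  rule 3 (vowel merger): yabe → yabi
  ⇒ Esmeki yabi
Only *yape yields all of Sasimu yofe, Esmeki yabi.

*yape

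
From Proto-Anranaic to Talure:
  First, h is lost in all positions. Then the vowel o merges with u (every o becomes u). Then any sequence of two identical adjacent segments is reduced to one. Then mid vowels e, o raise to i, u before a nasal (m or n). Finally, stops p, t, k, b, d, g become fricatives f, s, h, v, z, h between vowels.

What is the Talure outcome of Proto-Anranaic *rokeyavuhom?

Talure: *rokeyavuhom > rokeyavuom > rukeyavuum > rukeyavum > ruheyavum  (by h-loss, vowel merger, degemination, intervocalic lenition)

ruheyavum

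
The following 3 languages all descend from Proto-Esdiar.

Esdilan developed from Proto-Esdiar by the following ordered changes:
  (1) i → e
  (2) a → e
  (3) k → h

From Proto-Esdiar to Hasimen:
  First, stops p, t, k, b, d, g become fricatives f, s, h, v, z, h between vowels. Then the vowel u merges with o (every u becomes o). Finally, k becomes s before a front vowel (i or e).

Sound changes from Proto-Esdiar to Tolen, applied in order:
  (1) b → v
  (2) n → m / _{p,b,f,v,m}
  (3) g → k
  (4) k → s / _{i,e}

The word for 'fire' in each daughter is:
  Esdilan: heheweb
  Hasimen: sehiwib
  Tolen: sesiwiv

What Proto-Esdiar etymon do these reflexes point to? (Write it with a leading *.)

*kekiwib

Position 7: Esdilan has b, Hasimen has b, Tolen has v. Esdilan preserves b here (none of its changes turn any other segment into b), so the proto-segment is *b.
Position 3: Esdilan has h, Hasimen has h, Tolen has s. Taking the neighbouring segments as reconstructed: Esdilan h could go back to *k or *h; Hasimen h could go back to *k or *g or *h; Tolen s could go back to *k or *g or *s — the one source consistent with every daughter is *k.
Position 6: Esdilan has e, Hasimen has i, Tolen has i. Hasimen preserves i here (none of its changes turn any other segment into i), so the proto-segment is *i.
This points to *kekiwib. Verify forward in each daughter:
Esdilan: *kekiwib > kekeweb > heheweb  (by vowel merger, unconditioned shift)
Hasimen: *kekiwib > kehiwib > sehiwib  (by intervocalic lenition, palatalisation)
Tolen: *kekiwib
  kekiwib → kekiwiv   [unconditioned shift]
  kekiwiv (rule 2 does not apply)
  kekiwiv (rule 3 does not apply)
  kekiwiv → sesiwiv   [palatalisation]
  giving Tolen sesiwiv.
*kekiwib is the unique common source.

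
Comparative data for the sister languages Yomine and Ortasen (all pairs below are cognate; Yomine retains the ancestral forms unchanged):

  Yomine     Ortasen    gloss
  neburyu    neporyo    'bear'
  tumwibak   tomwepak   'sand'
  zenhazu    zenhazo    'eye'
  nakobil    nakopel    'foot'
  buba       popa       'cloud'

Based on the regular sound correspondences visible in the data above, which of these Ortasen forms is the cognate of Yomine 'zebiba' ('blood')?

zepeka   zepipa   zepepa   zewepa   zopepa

nakobil ~ nakopel — Yomine b corresponds to Ortasen p between vowels (before a front vowel).
tumwibak ~ tomwepak — Yomine i corresponds to Ortasen e after a consonant, before a labial obstruent.
tumwibak ~ tomwepak, buba ~ popa — Yomine b corresponds to Ortasen p between vowels (before a back vowel).
Applying these to Yomine 'zebiba':
  zebiba → zepiba   (b→p between vowels (before a front vowel))
  zepiba → zepeba   (i→e after a consonant, before a labial obstruent)
  zepeba → zepepa   (b→p between vowels (before a back vowel))
So the Ortasen cognate is 'zepepa'.

zepepa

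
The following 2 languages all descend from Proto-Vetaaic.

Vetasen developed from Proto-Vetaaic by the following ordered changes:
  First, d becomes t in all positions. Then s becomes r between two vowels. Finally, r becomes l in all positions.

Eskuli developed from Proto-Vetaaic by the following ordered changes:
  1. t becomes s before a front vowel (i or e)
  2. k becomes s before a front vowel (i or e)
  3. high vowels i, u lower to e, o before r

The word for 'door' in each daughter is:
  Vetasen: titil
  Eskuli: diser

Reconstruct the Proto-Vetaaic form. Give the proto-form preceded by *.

*ditir

Position 1: Vetasen has t, Eskuli has d. Eskuli preserves d here (none of its changes turn any other segment into d), so the proto-segment is *d.
Position 3: Vetasen has t, Eskuli has s. Taking the neighbouring segments as reconstructed: Vetasen t could go back to *t or *d; Eskuli s could go back to *t or *k or *s — the one source consistent with every daughter is *t.
Position 5: Vetasen has l, Eskuli has r. Eskuli preserves r here (none of its changes turn any other segment into r), so the proto-segment is *r.
This points to *ditir. Verify forward in each daughter:
Vetasen: start from *ditir.
  rule 1 (unconditioned shift): ditir → titir
  rule 2: no change — titir
  rule 3 (unconditioned shift): titir → titil
  ⇒ Vetasen titil
Eskuli: start from *ditir.
  rule 1 (palatalisation): ditir → disir
  rule 2: no change — disir
  rule 3 (pre-rhotic lowering): disir → diser
  ⇒ Eskuli diser
*ditir is the unique common source.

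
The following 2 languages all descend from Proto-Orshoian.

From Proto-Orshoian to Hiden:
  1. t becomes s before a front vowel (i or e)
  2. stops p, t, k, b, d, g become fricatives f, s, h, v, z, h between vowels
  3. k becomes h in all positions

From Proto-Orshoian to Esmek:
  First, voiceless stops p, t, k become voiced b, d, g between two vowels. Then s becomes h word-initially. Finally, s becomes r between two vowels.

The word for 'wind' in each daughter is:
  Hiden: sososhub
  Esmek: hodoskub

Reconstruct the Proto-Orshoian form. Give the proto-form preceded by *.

*sotoskub

Position 1: Hiden has s, Esmek has h. Taking the neighbouring segments as reconstructed: Hiden s can only go back to *s; Esmek h could go back to *s or *h — the one source consistent with every daughter is *s.
Position 6: Hiden has h, Esmek has k. Esmek preserves k here (none of its changes turn any other segment into k), so the proto-segment is *k.
Position 3: Hiden has s, Esmek has d. Taking the neighbouring segments as reconstructed: Hiden s could go back to *t or *s; Esmek d could go back to *t or *d — the one source consistent with every daughter is *t.
The remaining positions agree across the daughters. Check the candidate against every language:
Hiden: start from *sotoskub.
  rule 1: no change — sotoskub
  rule 2 (intervocalic lenition): sotoskub → sososkub
  rule 3 (unconditioned shift): sososkub → sososhub
  ⇒ Hiden sososhub
Esmek: start from *sotoskub.
  rule 1 (intervocalic voicing): sotoskub → sodoskub
  rule 2 (debuccalisation): sodoskub → hodoskub
  rule 3: no change — hodoskub
  ⇒ Esmek hodoskub
No other proto-form is consistent with every reflex, so the reconstruction is *sotoskub.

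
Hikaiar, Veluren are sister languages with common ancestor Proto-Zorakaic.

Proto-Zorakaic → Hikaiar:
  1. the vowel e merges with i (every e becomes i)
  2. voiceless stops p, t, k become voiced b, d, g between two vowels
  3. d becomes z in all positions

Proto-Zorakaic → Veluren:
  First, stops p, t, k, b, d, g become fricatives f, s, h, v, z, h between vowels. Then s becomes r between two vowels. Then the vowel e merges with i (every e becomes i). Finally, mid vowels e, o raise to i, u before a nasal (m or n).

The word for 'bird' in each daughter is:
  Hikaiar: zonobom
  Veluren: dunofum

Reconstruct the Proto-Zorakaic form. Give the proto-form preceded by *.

Position 2: Hikaiar has o, Veluren has u. Hikaiar preserves o here (none of its changes turn any other segment into o), so the proto-segment is *o.
Position 6: Hikaiar has o, Veluren has u. Hikaiar preserves o here (none of its changes turn any other segment into o), so the proto-segment is *o.
Verify the candidate proto-form against each daughter:
Hikaiar: *donopom
  donopom (rule 1 does not apply)
  donopom → donobom   [intervocalic voicing]
  donobom → zonobom   [unconditioned shift]
  giving Hikaiar zonobom.
Veluren: *donopom
  donopom → donofom   [intervocalic lenition]
  donofom (rule 2 does not apply)
  donofom (rule 3 does not apply)
  donofom → dunofum   [pre-nasal raising]
  giving Veluren dunofum.
No other proto-form is consistent with every reflex, so the reconstruction is *donopom.

*donopom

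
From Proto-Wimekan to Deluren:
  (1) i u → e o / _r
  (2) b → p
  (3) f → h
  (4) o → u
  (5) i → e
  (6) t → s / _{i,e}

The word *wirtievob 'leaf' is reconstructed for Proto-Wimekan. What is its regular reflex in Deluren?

Deluren: *wirtievob > wertievob > wertievop > wertievup > werteevup > werseevup  (by pre-rhotic lowering, unconditioned shift, vowel merger, vowel merger, palatalisation)

werseevup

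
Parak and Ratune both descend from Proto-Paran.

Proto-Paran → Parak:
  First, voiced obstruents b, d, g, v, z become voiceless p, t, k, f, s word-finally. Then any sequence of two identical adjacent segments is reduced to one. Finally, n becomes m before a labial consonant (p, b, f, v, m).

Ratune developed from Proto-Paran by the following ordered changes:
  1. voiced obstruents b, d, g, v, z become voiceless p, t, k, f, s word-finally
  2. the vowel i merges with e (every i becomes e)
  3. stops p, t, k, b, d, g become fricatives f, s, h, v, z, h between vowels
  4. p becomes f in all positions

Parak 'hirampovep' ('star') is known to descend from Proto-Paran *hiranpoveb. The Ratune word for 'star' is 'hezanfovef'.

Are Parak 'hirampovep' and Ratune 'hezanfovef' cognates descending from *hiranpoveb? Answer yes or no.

Derive the expected Ratune reflex of *hiranpoveb:
Ratune: *hiranpoveb
  hiranpoveb → hiranpovep   [final devoicing]
  hiranpovep → heranpovep   [vowel merger]
  heranpovep (rule 3 does not apply)
  heranpovep → heranfovef   [unconditioned shift]
  giving Ratune heranfovef.
The regular Ratune reflex would be 'heranfovef', but the attested form is 'hezanfovef'. The correspondence is irregular, so they are not cognates (the Ratune form has a different source).

no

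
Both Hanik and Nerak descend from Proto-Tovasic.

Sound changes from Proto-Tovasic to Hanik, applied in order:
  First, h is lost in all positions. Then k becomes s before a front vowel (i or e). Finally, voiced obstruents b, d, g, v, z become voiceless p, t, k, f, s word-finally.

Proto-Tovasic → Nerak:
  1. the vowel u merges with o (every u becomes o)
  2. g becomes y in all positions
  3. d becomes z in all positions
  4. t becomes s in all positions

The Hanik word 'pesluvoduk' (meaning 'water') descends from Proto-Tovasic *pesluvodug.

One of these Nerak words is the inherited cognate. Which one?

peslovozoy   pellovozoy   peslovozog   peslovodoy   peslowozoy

Nerak: start from *pesluvodug.
  rule 1 (vowel merger): pesluvodug → peslovodog
  rule 2 (unconditioned shift): peslovodog → peslovodoy
  rule 3 (unconditioned shift): peslovodoy → peslovozoy
  rule 4: no change — peslovozoy
  ⇒ Nerak peslovozoy

peslovozoy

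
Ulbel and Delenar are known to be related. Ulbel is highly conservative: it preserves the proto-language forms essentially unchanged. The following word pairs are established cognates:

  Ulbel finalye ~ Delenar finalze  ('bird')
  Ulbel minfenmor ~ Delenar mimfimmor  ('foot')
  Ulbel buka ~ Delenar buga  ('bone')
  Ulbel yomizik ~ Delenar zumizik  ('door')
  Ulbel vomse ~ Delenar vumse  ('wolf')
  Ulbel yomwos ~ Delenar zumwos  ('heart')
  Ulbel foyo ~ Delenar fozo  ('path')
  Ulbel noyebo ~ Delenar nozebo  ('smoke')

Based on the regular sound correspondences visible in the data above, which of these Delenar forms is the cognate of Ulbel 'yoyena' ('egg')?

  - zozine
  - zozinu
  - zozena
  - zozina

yomizik ~ zumizik, yomwos ~ zumwos — Ulbel y corresponds to Delenar z word-initially before a back vowel.
noyebo ~ nozebo — Ulbel y corresponds to Delenar z between vowels (before a front vowel).
minfenmor ~ mimfimmor — Ulbel e corresponds to Delenar i after a consonant, before a nasal.
Applying these to Ulbel 'yoyena':
  yoyena → zoyena   (y→z word-initially before a back vowel)
  zoyena → zozena   (y→z between vowels (before a front vowel))
  zozena → zozina   (e→i after a consonant, before a nasal)
So the Delenar cognate is 'zozina'.

zozina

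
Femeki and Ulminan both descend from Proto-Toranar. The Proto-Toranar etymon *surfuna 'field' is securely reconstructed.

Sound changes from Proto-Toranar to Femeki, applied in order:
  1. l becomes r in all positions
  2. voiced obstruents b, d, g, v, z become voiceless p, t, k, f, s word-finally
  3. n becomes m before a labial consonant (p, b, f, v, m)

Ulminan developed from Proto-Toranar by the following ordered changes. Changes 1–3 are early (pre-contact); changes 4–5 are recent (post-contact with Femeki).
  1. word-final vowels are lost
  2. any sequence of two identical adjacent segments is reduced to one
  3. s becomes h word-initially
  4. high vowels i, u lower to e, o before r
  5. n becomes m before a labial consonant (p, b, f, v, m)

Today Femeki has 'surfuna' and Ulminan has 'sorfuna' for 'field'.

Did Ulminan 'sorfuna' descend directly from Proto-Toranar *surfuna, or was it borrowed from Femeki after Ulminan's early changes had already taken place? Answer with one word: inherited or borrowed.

borrowed

If inherited, *surfuna would pass through all of Ulminan's changes:
Ulminan: start from *surfuna.
  rule 1 (apocope): surfuna → surfun
  rule 2: no change — surfun
  rule 3 (debuccalisation): surfun → hurfun
  rule 4 (pre-rhotic lowering): hurfun → horfun
  rule 5: no change — horfun
  ⇒ Ulminan horfun
If borrowed from Femeki 'surfuna' after the early changes, it would undergo only the recent ones:
  rule 4 (pre-rhotic lowering): surfuna → sorfuna
  rule 5 (nasal place assimilation): no change (sorfuna)
  ⇒ as a loan: sorfuna
Ulminan 'sorfuna' matches the loan outcome 'sorfuna', not the inherited 'horfun' — it skipped the early Ulminan changes, so it was borrowed from Femeki.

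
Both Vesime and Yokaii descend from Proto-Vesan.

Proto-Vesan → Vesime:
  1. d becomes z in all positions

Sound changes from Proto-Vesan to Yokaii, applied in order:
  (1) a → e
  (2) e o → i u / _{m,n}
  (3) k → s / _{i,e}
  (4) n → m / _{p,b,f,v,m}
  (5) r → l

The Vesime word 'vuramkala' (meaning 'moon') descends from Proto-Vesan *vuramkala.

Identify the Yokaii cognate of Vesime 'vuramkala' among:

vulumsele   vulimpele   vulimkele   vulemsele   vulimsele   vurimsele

vulimsele

Yokaii: *vuramkala
  vuramkala → vuremkele   [vowel merger]
  vuremkele → vurimkele   [pre-nasal raising]
  vurimkele → vurimsele   [palatalisation]
  vurimsele (rule 4 does not apply)
  vurimsele → vulimsele   [unconditioned shift]
  giving Yokaii vulimsele.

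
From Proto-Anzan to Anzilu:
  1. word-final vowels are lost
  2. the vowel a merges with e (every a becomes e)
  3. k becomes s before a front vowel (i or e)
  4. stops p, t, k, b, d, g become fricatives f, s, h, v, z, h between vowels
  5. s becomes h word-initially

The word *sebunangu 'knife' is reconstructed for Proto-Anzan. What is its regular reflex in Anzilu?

hevuneng

Anzilu: *sebunangu
  sebunangu → sebunang   [apocope]
  sebunang → sebuneng   [vowel merger]
  sebuneng (rule 3 does not apply)
  sebuneng → sevuneng   [intervocalic lenition]
  sevuneng → hevuneng   [debuccalisation]
  giving Anzilu hevuneng.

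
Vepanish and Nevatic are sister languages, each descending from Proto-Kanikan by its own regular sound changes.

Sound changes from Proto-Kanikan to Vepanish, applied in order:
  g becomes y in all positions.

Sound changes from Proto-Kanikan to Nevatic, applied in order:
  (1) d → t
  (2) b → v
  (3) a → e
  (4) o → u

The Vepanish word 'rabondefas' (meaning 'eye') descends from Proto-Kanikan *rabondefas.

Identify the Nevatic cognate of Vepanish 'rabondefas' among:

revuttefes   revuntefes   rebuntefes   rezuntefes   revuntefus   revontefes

Nevatic: *rabondefas > rabontefas > ravontefas > revontefes > revuntefes  (by unconditioned shift, unconditioned shift, vowel merger, vowel merger)
Only 'revuntefes' matches the regular Nevatic development of *rabondefas.

revuntefes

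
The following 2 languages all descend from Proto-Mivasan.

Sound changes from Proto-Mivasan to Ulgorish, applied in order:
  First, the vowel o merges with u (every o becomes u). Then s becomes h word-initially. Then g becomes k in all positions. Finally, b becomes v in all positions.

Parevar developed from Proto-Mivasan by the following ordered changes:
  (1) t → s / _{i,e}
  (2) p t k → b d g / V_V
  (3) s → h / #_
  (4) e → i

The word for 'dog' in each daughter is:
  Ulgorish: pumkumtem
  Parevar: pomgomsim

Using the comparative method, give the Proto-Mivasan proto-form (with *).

Position 4: Ulgorish has k, Parevar has g. Taking the neighbouring segments as reconstructed: Ulgorish k could go back to *k or *g; Parevar g can only go back to *g — the one source consistent with every daughter is *g.
Position 8: Ulgorish has e, Parevar has i. Ulgorish preserves e here (none of its changes turn any other segment into e), so the proto-segment is *e.
Position 7: Ulgorish has t, Parevar has s. Ulgorish preserves t here (none of its changes turn any other segment into t), so the proto-segment is *t.
Continuing position by position gives *pomgomtem; check it forward:
Ulgorish: *pomgomtem
  pomgomtem → pumgumtem   [vowel merger]
  pumgumtem (rule 2 does not apply)
  pumgumtem → pumkumtem   [unconditioned shift]
  pumkumtem (rule 4 does not apply)
  giving Ulgorish pumkumtem.
Parevar: *pomgomtem > pomgomsem > pomgomsim  (by palatalisation, vowel merger)
No other proto-form is consistent with every reflex, so the reconstruction is *pomgomtem.

*pomgomtem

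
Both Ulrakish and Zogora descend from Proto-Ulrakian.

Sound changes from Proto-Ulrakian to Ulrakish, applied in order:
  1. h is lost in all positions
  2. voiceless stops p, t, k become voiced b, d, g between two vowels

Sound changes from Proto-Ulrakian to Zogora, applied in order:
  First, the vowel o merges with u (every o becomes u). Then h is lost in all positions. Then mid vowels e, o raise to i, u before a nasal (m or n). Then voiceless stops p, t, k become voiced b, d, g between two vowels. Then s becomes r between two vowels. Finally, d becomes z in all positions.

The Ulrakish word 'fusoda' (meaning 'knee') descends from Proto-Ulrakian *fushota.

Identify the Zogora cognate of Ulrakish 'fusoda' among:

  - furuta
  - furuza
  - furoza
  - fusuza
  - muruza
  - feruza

Zogora: *fushota
  fushota → fushuta   [vowel merger]
  fushuta → fusuta   [h-loss]
  fusuta (rule 3 does not apply)
  fusuta → fusuda   [intervocalic voicing]
  fusuda → furuda   [rhotacism]
  furuda → furuza   [unconditioned shift]
  giving Zogora furuza.
Among the options, 'furuza' alone shows every Zogora change applied in order.

furuza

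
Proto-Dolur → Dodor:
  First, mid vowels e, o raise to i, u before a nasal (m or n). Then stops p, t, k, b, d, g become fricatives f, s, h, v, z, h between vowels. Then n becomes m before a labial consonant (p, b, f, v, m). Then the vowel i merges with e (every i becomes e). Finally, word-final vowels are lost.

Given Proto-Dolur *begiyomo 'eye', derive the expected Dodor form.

beheyum

Dodor: *begiyomo > begiyumo > behiyumo > beheyumo > beheyum  (by pre-nasal raising, intervocalic lenition, vowel merger, apocope)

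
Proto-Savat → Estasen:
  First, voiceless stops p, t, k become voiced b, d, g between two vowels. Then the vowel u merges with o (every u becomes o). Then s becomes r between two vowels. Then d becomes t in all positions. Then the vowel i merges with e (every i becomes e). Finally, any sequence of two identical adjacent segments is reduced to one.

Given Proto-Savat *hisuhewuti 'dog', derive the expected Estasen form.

herohewote

Estasen: *hisuhewuti > hisuhewudi > hisohewodi > hirohewodi > hirohewoti > herohewote  (by intervocalic voicing, vowel merger, rhotacism, unconditioned shift, vowel merger)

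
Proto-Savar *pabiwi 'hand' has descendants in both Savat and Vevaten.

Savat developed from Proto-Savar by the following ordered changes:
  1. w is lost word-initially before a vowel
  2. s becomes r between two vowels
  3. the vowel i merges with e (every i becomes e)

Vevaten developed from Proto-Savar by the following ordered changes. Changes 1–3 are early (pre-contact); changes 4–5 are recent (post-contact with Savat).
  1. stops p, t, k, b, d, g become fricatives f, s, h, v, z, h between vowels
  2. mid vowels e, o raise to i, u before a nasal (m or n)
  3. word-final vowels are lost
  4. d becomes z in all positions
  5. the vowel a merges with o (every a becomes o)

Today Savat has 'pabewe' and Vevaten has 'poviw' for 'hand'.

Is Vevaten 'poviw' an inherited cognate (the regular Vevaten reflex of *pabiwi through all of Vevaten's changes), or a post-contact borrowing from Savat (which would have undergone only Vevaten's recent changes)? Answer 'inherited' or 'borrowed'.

If inherited, *pabiwi would pass through all of Vevaten's changes:
Vevaten: start from *pabiwi.
  rule 1 (intervocalic lenition): pabiwi → paviwi
  rule 2: no change — paviwi
  rule 3 (apocope): paviwi → paviw
  rule 4: no change — paviw
  rule 5 (vowel merger): paviw → poviw
  ⇒ Vevaten poviw
If borrowed from Savat 'pabewe' after the early changes, it would undergo only the recent ones:
  rule 4 (unconditioned shift): no change (pabewe)
  rule 5 (vowel merger): pabewe → pobewe
  ⇒ as a loan: pobewe
Vevaten 'poviw' matches the inherited outcome exactly, so it is an inherited cognate, not a loan.

inherited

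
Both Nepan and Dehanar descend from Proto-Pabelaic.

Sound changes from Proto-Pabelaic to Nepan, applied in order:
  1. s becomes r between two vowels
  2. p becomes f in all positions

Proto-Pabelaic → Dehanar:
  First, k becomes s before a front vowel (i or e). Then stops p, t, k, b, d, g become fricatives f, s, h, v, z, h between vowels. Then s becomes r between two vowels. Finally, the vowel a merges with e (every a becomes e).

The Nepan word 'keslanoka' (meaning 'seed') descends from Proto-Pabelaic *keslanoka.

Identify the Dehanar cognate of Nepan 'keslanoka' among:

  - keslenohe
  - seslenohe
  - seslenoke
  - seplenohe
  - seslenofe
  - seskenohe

Dehanar: *keslanoka > seslanoka > seslanoha > seslenohe  (by palatalisation, intervocalic lenition, vowel merger)
The other candidates each miss or misapply at least one Dehanar change.

seslenohe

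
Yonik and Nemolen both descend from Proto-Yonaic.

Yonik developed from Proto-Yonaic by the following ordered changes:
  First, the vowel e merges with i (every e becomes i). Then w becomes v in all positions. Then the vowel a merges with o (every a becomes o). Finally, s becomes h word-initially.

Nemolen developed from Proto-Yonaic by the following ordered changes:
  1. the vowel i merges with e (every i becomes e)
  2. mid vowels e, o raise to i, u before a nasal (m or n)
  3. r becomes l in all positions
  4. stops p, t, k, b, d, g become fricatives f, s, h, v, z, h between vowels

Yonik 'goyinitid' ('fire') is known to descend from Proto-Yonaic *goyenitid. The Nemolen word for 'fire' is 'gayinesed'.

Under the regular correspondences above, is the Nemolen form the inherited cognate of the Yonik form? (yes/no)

no

Derive the expected Nemolen reflex of *goyenitid:
Nemolen: *goyenitid > goyeneted > goyineted > goyinesed  (by vowel merger, pre-nasal raising, intervocalic lenition)
The regular Nemolen reflex would be 'goyinesed', but the attested form is 'gayinesed'. The correspondence is irregular, so they are not cognates (the Nemolen form has a different source).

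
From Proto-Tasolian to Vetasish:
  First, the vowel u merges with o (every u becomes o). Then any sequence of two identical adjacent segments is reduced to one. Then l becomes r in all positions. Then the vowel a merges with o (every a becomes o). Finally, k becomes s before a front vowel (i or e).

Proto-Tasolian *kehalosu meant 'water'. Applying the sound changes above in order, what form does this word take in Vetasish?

sehoroso

Vetasish: *kehalosu
  kehalosu → kehaloso   [vowel merger]
  kehaloso (rule 2 does not apply)
  kehaloso → keharoso   [unconditioned shift]
  keharoso → kehoroso   [vowel merger]
  kehoroso → sehoroso   [palatalisation]
  giving Vetasish sehoroso.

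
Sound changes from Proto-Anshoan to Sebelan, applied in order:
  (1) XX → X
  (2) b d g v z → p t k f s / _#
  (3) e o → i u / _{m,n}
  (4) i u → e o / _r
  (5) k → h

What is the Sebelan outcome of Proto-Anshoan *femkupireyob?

Sebelan: *femkupireyob > femkupireyop > fimkupireyop > fimkupereyop > fimhupereyop  (by final devoicing, pre-nasal raising, pre-rhotic lowering, unconditioned shift)

fimhupereyop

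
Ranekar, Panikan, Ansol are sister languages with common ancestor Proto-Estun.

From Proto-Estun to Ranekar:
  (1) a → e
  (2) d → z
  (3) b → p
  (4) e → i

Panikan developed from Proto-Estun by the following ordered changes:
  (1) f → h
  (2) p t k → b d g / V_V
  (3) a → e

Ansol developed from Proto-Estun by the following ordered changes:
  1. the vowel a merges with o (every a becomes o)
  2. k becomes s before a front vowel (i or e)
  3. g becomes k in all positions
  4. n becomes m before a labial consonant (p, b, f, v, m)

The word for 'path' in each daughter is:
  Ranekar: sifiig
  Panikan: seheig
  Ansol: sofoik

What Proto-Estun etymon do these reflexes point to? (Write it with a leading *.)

*safaig

Position 4: Ranekar has i, Panikan has e, Ansol has o. Taking the neighbouring segments as reconstructed: Ranekar i could go back to *a or *e or *i; Panikan e could go back to *a or *e; Ansol o could go back to *a or *o — the one source consistent with every daughter is *a.
Position 2: Ranekar has i, Panikan has e, Ansol has o. Taking the neighbouring segments as reconstructed: Ranekar i could go back to *a or *e or *i; Panikan e could go back to *a or *e; Ansol o could go back to *a or *o — the one source consistent with every daughter is *a.
This points to *safaig. Verify forward in each daughter:
Ranekar: start from *safaig.
  rule 1 (vowel merger): safaig → sefeig
  rule 2: no change — sefeig
  rule 3: no change — sefeig
  rule 4 (vowel merger): sefeig → sifiig
  ⇒ Ranekar sifiig
Panikan: start from *safaig.
  rule 1 (unconditioned shift): safaig → sahaig
  rule 2: no change — sahaig
  rule 3 (vowel merger): sahaig → seheig
  ⇒ Panikan seheig
Ansol: start from *safaig.
  rule 1 (vowel merger): safaig → sofoig
  rule 2: no change — sofoig
  rule 3 (unconditioned shift): sofoig → sofoik
  rule 4: no change — sofoik
  ⇒ Ansol sofoik
No other proto-form is consistent with every reflex, so the reconstruction is *safaig.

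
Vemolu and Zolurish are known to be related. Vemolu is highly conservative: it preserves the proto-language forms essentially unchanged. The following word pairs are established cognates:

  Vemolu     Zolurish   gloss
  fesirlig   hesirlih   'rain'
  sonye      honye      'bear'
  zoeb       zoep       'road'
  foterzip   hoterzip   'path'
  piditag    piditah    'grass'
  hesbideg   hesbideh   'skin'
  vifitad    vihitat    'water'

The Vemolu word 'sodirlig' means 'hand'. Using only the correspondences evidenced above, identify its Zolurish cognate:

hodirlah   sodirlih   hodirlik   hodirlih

sonye ~ honye — Vemolu s corresponds to Zolurish h word-initially before a back vowel.
fesirlig ~ hesirlih, piditag ~ piditah — Vemolu g corresponds to Zolurish h word-finally.
Applying these to Vemolu 'sodirlig':
  sodirlig → hodirlig   (s→h word-initially before a back vowel)
  hodirlig → hodirlih   (g→h word-finally)
So the Zolurish cognate is 'hodirlih'.

hodirlih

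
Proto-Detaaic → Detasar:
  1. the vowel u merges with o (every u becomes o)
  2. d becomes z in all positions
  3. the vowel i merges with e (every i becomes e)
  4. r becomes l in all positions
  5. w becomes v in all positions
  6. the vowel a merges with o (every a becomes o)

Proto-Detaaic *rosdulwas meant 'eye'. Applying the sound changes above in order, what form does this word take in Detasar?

Detasar: *rosdulwas > rosdolwas > roszolwas > loszolwas > loszolvas > loszolvos  (by vowel merger, unconditioned shift, unconditioned shift, unconditioned shift, vowel merger)

loszolvos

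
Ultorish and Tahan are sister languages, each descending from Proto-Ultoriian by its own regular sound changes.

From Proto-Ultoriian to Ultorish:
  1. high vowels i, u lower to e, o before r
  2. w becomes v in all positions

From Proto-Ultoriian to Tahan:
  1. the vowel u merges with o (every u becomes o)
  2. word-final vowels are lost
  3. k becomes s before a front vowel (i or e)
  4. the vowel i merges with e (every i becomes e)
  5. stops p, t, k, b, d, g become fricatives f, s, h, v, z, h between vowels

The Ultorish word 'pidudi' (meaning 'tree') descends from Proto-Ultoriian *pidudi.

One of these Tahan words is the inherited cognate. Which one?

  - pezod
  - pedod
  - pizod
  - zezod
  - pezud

pezod

Tahan: start from *pidudi.
  rule 1 (vowel merger): pidudi → pidodi
  rule 2 (apocope): pidodi → pidod
  rule 3: no change — pidod
  rule 4 (vowel merger): pidod → pedod
  rule 5 (intervocalic lenition): pedod → pezod
  ⇒ Tahan pezod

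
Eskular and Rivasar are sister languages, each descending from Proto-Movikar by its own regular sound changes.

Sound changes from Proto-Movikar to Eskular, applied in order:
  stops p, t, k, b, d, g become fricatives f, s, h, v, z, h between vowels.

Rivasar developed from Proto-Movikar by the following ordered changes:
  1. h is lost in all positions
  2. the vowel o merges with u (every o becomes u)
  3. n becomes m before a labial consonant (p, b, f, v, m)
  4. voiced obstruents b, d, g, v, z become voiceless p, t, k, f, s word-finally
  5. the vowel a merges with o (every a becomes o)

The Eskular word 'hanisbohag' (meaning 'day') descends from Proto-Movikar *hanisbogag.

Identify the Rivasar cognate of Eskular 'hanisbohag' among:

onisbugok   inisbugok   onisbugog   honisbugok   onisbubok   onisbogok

Rivasar: *hanisbogag > anisbogag > anisbugag > anisbugak > onisbugok  (by h-loss, vowel merger, final devoicing, vowel merger)

onisbugok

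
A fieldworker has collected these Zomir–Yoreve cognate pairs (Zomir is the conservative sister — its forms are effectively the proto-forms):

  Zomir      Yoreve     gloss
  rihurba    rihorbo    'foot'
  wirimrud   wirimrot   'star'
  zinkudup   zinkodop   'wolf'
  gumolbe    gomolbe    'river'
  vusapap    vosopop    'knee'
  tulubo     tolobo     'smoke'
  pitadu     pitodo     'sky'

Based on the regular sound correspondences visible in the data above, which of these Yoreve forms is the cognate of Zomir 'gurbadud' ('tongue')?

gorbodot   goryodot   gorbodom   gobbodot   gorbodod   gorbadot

rihurba ~ rihorbo — Zomir u corresponds to Yoreve o after a consonant, before r.
pitadu ~ pitodo — Zomir a corresponds to Yoreve o after a consonant, before a consonant other than r, m, n, p, b, f, v.
wirimrud ~ wirimrot, zinkudup ~ zinkodop — Zomir u corresponds to Yoreve o after a consonant, before a consonant other than r, m, n, p, b, f, v.
wirimrud ~ wirimrot — Zomir d corresponds to Yoreve t word-finally.
Applying these to Zomir 'gurbadud':
  gurbadud → gorbadud   (u→o after a consonant, before r)
  gorbadud → gorbodud   (a→o after a consonant, before a consonant other than r, m, n, p, b, f, v)
  gorbodud → gorbodod   (u→o after a consonant, before a consonant other than r, m, n, p, b, f, v)
  gorbodod → gorbodot   (d→t word-finally)
So the Yoreve cognate is 'gorbodot'.

gorbodot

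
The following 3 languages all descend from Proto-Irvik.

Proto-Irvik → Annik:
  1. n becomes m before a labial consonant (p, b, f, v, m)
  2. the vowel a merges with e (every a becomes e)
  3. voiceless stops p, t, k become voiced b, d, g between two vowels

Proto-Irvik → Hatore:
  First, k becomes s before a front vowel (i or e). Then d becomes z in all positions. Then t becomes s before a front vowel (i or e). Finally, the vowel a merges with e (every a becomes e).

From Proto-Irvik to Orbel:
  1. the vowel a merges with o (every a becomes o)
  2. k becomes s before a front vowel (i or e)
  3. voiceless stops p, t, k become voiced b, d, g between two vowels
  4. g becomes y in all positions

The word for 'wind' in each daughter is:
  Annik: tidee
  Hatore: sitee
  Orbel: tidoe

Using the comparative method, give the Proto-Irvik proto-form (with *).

Position 3: Annik has d, Hatore has t, Orbel has d. Hatore preserves t here (none of its changes turn any other segment into t), so the proto-segment is *t.
Position 1: Annik has t, Hatore has s, Orbel has t. Annik preserves t here (none of its changes turn any other segment into t), so the proto-segment is *t.
Position 4: Annik has e, Hatore has e, Orbel has o. Taking the neighbouring segments as reconstructed: Annik e could go back to *a or *e; Hatore e can only go back to *a; Orbel o could go back to *a or *o — the one source consistent with every daughter is *a.
This points to *titae. Verify forward in each daughter:
Annik: *titae
  titae (rule 1 does not apply)
  titae → titee   [vowel merger]
  titee → tidee   [intervocalic voicing]
  giving Annik tidee.
Hatore: *titae > sitae > sitee  (by palatalisation, vowel merger)
Orbel: start from *titae.
  rule 1 (vowel merger): titae → titoe
  rule 2: no change — titoe
  rule 3 (intervocalic voicing): titoe → tidoe
  rule 4: no change — tidoe
  ⇒ Orbel tidoe
*titae is the unique common source.

*titae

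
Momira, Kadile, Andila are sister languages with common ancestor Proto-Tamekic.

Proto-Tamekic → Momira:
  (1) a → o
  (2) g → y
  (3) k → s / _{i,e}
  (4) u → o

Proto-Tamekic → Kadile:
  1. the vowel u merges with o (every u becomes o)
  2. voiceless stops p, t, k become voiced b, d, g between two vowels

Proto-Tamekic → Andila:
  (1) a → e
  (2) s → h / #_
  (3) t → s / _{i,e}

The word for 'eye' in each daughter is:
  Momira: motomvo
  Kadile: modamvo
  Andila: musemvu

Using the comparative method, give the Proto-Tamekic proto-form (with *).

Position 2: Momira has o, Kadile has o, Andila has u. Andila preserves u here (none of its changes turn any other segment into u), so the proto-segment is *u.
Position 4: Momira has o, Kadile has a, Andila has e. Kadile preserves a here (none of its changes turn any other segment into a), so the proto-segment is *a.
Continuing position by position gives *mutamvu; check it forward:
Momira: *mutamvu
  mutamvu → mutomvu   [vowel merger]
  mutomvu (rule 2 does not apply)
  mutomvu (rule 3 does not apply)
  mutomvu → motomvo   [vowel merger]
  giving Momira motomvo.
Kadile: *mutamvu
  mutamvu → motamvo   [vowel merger]
  motamvo → modamvo   [intervocalic voicing]
  giving Kadile modamvo.
Andila: *mutamvu > mutemvu > musemvu  (by vowel merger, palatalisation)
No other proto-form is consistent with every reflex, so the reconstruction is *mutamvu.

*mutamvu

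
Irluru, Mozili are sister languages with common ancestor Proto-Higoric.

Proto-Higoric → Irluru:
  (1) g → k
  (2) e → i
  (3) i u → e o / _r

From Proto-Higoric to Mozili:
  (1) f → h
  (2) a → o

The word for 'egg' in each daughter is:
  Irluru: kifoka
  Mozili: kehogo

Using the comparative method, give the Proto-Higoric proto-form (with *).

Position 2: Irluru has i, Mozili has e. Mozili preserves e here (none of its changes turn any other segment into e), so the proto-segment is *e.
Position 3: Irluru has f, Mozili has h. Irluru preserves f here (none of its changes turn any other segment into f), so the proto-segment is *f.
Position 6: Irluru has a, Mozili has o. Irluru preserves a here (none of its changes turn any other segment into a), so the proto-segment is *a.
Continuing position by position gives *kefoga; check it forward:
Irluru: start from *kefoga.
  rule 1 (unconditioned shift): kefoga → kefoka
  rule 2 (vowel merger): kefoka → kifoka
  rule 3: no change — kifoka
  ⇒ Irluru kifoka
Mozili: start from *kefoga.
  rule 1 (unconditioned shift): kefoga → kehoga
  rule 2 (vowel merger): kehoga → kehogo
  ⇒ Mozili kehogo
No other proto-form is consistent with every reflex, so the reconstruction is *kefoga.

*kefoga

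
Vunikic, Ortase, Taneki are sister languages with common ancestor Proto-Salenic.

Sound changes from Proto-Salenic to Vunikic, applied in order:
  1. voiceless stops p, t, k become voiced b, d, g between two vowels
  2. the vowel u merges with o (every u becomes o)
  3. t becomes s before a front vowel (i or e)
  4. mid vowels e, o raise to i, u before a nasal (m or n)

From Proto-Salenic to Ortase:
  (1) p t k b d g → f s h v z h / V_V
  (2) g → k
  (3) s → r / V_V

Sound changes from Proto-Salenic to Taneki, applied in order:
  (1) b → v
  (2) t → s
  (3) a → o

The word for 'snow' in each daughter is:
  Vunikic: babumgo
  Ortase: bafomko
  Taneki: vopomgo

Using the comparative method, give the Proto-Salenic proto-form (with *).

*bapomgo

Position 3: Vunikic has b, Ortase has f, Taneki has p. Taneki preserves p here (none of its changes turn any other segment into p), so the proto-segment is *p.
Position 6: Vunikic has g, Ortase has k, Taneki has g. Taneki preserves g here (none of its changes turn any other segment into g), so the proto-segment is *g.
Position 2: Vunikic has a, Ortase has a, Taneki has o. Vunikic preserves a here (none of its changes turn any other segment into a), so the proto-segment is *a.
This points to *bapomgo. Verify forward in each daughter:
Vunikic: *bapomgo
  bapomgo → babomgo   [intervocalic voicing]
  babomgo (rule 2 does not apply)
  babomgo (rule 3 does not apply)
  babomgo → babumgo   [pre-nasal raising]
  giving Vunikic babumgo.
Ortase: start from *bapomgo.
  rule 1 (intervocalic lenition): bapomgo → bafomgo
  rule 2 (unconditioned shift): bafomgo → bafomko
  rule 3: no change — bafomko
  ⇒ Ortase bafomko
Taneki: *bapomgo > vapomgo > vopomgo  (by unconditioned shift, vowel merger)
*bapomgo is the unique common source.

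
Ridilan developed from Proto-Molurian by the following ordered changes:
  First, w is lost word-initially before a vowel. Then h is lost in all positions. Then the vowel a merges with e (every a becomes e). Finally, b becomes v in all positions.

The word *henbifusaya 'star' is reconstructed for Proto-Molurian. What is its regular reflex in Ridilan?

envifuseye

Ridilan: *henbifusaya
  henbifusaya (rule 1 does not apply)
  henbifusaya → enbifusaya   [h-loss]
  enbifusaya → enbifuseye   [vowel merger]
  enbifuseye → envifuseye   [unconditioned shift]
  giving Ridilan envifuseye.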